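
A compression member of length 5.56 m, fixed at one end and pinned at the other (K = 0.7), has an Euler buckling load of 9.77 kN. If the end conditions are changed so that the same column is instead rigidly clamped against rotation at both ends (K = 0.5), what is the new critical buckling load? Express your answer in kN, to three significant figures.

P_cr ∝ 1/K², so P_cr,new = P_cr,old × (K_old/K_new)² = 9.77 × (0.7/0.5)²
= 9.77 × 1.960 = 19.1 kN

P_cr ≈ 19.1 kN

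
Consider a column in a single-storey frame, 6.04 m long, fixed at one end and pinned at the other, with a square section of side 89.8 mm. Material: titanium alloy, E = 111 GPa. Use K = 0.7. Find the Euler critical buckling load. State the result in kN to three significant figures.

I = a⁴/12 = 89.8⁴/12 = 5.419×10^6 mm⁴
I = 5.419×10^6 mm⁴ = 5.419×10^-6 m⁴
Effective length L_e = K·L = 0.7 × 6.04 = 4.228 m
P_cr = π²EI / L_e² = π² × 111×10⁹ × 5.419×10^-6 / 4.228² = 3.321×10^5 N

P_cr ≈ 332 kN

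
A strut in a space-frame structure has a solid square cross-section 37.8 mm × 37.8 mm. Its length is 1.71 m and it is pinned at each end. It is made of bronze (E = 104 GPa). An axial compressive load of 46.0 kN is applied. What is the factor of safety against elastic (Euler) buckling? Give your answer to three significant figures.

I = a⁴/12 = 37.8⁴/12 = 1.701×10^5 mm⁴
I = 1.701×10^5 mm⁴ = 1.701×10^-7 m⁴
Effective length L_e = K·L = 1 × 1.71 = 1.710 m
P_cr = π²EI / L_e² = π² × 104×10⁹ × 1.701×10^-7 / 1.710² = 5.972×10^4 N
Factor of safety n = P_cr / P = 59.721 / 46.0 = 1.30

n ≈ 1.30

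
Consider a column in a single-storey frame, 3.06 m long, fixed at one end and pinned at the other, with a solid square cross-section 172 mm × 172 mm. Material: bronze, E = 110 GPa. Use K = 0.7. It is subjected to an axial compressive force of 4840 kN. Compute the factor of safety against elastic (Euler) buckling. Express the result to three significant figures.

n ≈ 3.57

I = a⁴/12 = 172⁴/12 = 7.293×10^7 mm⁴
I = 7.293×10^7 mm⁴ = 7.293×10^-5 m⁴
Effective length L_e = K·L = 0.7 × 3.06 = 2.142 m
P_cr = π²EI / L_e² = π² × 110×10⁹ × 7.293×10^-5 / 2.142² = 1.726×10^7 N
Factor of safety n = P_cr / P = 17258 / 4840 = 3.57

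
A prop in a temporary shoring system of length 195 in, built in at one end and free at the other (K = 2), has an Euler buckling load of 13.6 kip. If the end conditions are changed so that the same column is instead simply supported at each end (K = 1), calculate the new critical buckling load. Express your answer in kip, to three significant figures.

P_cr ≈ 54.4 kip

P_cr ∝ 1/K², so P_cr,new = P_cr,old × (K_old/K_new)² = 13.6 × (2/1)²
= 13.6 × 4.000 = 54.4 kip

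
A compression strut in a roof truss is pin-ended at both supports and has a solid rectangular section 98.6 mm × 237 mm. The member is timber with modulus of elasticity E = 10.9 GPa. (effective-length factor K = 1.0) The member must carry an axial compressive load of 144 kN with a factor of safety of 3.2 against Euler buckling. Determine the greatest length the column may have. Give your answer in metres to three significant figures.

Buckling occurs about the weak axis: I_min = h·b³/12 with b = 98.6 mm (the shorter side).
I_min = 237×98.6³/12 = 1.893×10^7 mm⁴
I = 1.893×10^-5 m⁴
Required critical load P_cr = n·P = 3.2 × 144 = 460.8 kN = 4.608×10^5 N
From P_cr = π²EI/(K·L)²:  L = (1/K)·√(π²EI/P_cr) = (1/1)·√(π²×1.09×10^10×1.893×10^-5/4.608×10^5)
L = 2.10 m

L_max ≈ 2.10 m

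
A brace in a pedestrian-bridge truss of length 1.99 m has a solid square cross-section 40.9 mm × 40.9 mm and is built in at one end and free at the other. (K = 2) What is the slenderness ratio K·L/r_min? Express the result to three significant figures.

λ ≈ 337

For a square r = a/√12 = 40.9/√12 = 11.81 mm
L_e = K·L = 2 × 1.99 m = 3.980 m = 3980.0 mm
λ = L_e / r_min = 3980.0 / 11.81 = 337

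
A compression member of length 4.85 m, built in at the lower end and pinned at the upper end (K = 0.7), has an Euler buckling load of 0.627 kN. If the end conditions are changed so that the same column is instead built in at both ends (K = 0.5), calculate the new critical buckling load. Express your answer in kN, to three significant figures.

P_cr ∝ 1/K², so P_cr,new = P_cr,old × (K_old/K_new)² = 0.627 × (0.7/0.5)²
= 0.627 × 1.960 = 1.23 kN

P_cr ≈ 1.23 kN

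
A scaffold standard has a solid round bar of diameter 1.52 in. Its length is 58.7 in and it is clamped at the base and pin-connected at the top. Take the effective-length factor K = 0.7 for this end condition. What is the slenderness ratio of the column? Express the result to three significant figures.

λ ≈ 108

I = πd⁴/64 = π×1.52⁴/64 = 0.2620 in⁴
A = 1.815 in²;  r_min = √(I/A) = √(0.2620/1.815) = 0.3800 in
L_e = K·L = 0.7 × 58.7 = 41.09 in
λ = L_e / r_min = 41.090 / 0.3800 = 108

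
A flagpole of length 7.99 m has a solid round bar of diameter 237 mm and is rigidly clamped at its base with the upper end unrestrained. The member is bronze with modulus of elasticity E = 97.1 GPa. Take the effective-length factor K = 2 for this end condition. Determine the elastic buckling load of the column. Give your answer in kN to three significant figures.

I = πd⁴/64 = π×237⁴/64 = 1.549×10^8 mm⁴
I = 1.549×10^8 mm⁴ = 1.549×10^-4 m⁴
Effective length L_e = K·L = 2 × 7.99 = 15.98 m
P_cr = π²EI / L_e² = π² × 97.1×10⁹ × 1.549×10^-4 / 15.98² = 5.812×10^5 N

P_cr ≈ 581 kN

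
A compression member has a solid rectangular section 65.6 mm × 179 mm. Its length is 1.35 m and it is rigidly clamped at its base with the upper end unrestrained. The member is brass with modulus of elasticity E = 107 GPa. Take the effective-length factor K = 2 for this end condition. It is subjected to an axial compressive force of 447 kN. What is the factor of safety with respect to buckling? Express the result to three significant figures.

n ≈ 1.36

Buckling occurs about the weak axis: I_min = h·b³/12 with b = 65.6 mm (the shorter side).
I_min = 179×65.6³/12 = 4.211×10^6 mm⁴
I = 4.211×10^6 mm⁴ = 4.211×10^-6 m⁴
Effective length L_e = K·L = 2 × 1.35 = 2.700 m
P_cr = π²EI / L_e² = π² × 107×10⁹ × 4.211×10^-6 / 2.700² = 6.100×10^5 N
Factor of safety n = P_cr / P = 610.01 / 447 = 1.36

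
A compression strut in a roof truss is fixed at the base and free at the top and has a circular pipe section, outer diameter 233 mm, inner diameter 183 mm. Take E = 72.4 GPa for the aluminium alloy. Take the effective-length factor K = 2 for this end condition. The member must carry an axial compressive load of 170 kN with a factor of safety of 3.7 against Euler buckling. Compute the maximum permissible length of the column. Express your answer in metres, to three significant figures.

d_o = 233 mm, d_i = 183 mm
I = π(d_o⁴ − d_i⁴)/64 = π(233⁴ − 183.0⁴)/64 = 8.962×10^7 mm⁴
I = 8.962×10^-5 m⁴
Required critical load P_cr = n·P = 3.7 × 170 = 629.0 kN = 6.290×10^5 N
From P_cr = π²EI/(K·L)²:  L = (1/K)·√(π²EI/P_cr) = (1/2)·√(π²×7.24×10^10×8.962×10^-5/6.290×10^5)
L = 5.05 m

L_max ≈ 5.05 m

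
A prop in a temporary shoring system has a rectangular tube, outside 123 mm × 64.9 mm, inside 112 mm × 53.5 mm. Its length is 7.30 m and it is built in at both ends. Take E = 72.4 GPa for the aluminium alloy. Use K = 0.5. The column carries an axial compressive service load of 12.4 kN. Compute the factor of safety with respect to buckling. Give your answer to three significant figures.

n ≈ 5.94

Weak-axis I_min = (h_o·b_o³ − h_i·b_i³)/12 with b_o = 64.9, b_i = 53.50 mm (shorter outer/inner sides).
I_min = (123×64.9³ − 112.0×53.50³)/12 = 1.373×10^6 mm⁴
I = 1.373×10^6 mm⁴ = 1.373×10^-6 m⁴
Effective length L_e = K·L = 0.5 × 7.30 = 3.650 m
P_cr = π²EI / L_e² = π² × 72.4×10⁹ × 1.373×10^-6 / 3.650² = 7.363×10^4 N
Factor of safety n = P_cr / P = 73.626 / 12.4 = 5.94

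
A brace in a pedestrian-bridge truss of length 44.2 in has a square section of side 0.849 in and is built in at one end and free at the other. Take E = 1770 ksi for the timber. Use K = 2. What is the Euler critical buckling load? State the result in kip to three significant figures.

I = a⁴/12 = 0.849⁴/12 = 4.330×10^-2 in⁴
Effective length L_e = K·L = 2 × 44.2 = 88.40 in
P_cr = π²EI / L_e² = π² × 1770×10³ × 4.330×10^-2 / 88.40² = 96.79 lb

P_cr ≈ 0.0968 kip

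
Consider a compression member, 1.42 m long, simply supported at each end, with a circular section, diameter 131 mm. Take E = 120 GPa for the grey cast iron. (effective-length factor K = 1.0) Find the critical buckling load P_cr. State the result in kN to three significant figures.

I = πd⁴/64 = π×131⁴/64 = 1.446×10^7 mm⁴
I = 1.446×10^7 mm⁴ = 1.446×10^-5 m⁴
Effective length L_e = K·L = 1 × 1.42 = 1.420 m
P_cr = π²EI / L_e² = π² × 120×10⁹ × 1.446×10^-5 / 1.420² = 8.491×10^6 N

P_cr ≈ 8490 kN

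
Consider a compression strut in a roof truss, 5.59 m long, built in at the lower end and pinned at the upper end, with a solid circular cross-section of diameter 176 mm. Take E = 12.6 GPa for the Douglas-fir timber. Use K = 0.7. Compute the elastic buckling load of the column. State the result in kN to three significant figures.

I = πd⁴/64 = π×176⁴/64 = 4.710×10^7 mm⁴
I = 4.710×10^7 mm⁴ = 4.710×10^-5 m⁴
Effective length L_e = K·L = 0.7 × 5.59 = 3.913 m
P_cr = π²EI / L_e² = π² × 12.6×10⁹ × 4.710×10^-5 / 3.913² = 3.825×10^5 N

P_cr ≈ 383 kN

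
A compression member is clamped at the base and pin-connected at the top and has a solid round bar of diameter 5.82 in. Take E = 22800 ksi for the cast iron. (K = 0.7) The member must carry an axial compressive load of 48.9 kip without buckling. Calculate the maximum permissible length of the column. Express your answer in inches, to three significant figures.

I = πd⁴/64 = π×5.82⁴/64 = 56.32 in⁴
At the buckling limit P_cr = P = 4.890×10^4 lb
From P_cr = π²EI/(K·L)²:  L = (1/K)·√(π²EI/P_cr) = (1/0.7)·√(π²×2.28×10^7×56.32/4.890×10^4)
L = 727 in

L_max ≈ 727 in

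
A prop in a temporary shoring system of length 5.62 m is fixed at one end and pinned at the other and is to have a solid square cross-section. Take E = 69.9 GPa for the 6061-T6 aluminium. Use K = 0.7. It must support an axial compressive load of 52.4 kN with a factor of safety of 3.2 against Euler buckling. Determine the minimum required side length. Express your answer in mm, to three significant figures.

Required P_cr = n·P = 3.2 × 52.4 = 167.7 kN
L_e = K·L = 0.7 × 5.62 = 3.934 m
Required I = P_cr·L_e²/(π²E) = 1.677×10^5 × 3.934² / (π² × 6.99×10^10) = 3.762×10^-6 m⁴
I_req = 3.762×10^6 mm⁴
Solid square: I = a⁴/12  ⇒  a = (12I)^(1/4) = (12×3.762×10^6)^(1/4) = 82.0 mm

a ≈ 82.0 mm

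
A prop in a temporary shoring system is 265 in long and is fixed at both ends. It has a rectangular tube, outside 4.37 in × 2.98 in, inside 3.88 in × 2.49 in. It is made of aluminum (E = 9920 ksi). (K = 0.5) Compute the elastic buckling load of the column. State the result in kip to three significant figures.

Weak-axis I_min = (h_o·b_o³ − h_i·b_i³)/12 with b_o = 2.98, b_i = 2.490 in (shorter outer/inner sides).
I_min = (4.37×2.98³ − 3.880×2.490³)/12 = 4.645 in⁴
Effective length L_e = K·L = 0.5 × 265 = 132.5 in
P_cr = π²EI / L_e² = π² × 9920×10³ × 4.645 / 132.5² = 2.591×10^4 lb

P_cr ≈ 25.9 kip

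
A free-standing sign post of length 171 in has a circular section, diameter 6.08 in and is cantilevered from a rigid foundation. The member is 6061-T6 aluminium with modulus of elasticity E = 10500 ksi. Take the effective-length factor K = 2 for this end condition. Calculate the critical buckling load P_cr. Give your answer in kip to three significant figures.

I = πd⁴/64 = π×6.08⁴/64 = 67.08 in⁴
Effective length L_e = K·L = 2 × 171 = 342.0 in
P_cr = π²EI / L_e² = π² × 10500×10³ × 67.08 / 342.0² = 5.943×10^4 lb

P_cr ≈ 59.4 kip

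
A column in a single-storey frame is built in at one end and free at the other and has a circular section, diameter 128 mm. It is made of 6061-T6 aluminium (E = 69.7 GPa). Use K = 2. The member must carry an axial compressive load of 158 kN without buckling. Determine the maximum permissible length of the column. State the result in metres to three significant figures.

I = πd⁴/64 = π×128⁴/64 = 1.318×10^7 mm⁴
I = 1.318×10^-5 m⁴
At the buckling limit P_cr = P = 1.580×10^5 N
From P_cr = π²EI/(K·L)²:  L = (1/K)·√(π²EI/P_cr) = (1/2)·√(π²×6.97×10^10×1.318×10^-5/1.580×10^5)
L = 3.79 m

L_max ≈ 3.79 m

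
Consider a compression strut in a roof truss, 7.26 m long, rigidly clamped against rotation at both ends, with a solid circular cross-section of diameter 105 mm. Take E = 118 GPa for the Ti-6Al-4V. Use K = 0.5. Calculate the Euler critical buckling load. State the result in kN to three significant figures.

I = πd⁴/64 = π×105⁴/64 = 5.967×10^6 mm⁴
I = 5.967×10^6 mm⁴ = 5.967×10^-6 m⁴
Effective length L_e = K·L = 0.5 × 7.26 = 3.630 m
P_cr = π²EI / L_e² = π² × 118×10⁹ × 5.967×10^-6 / 3.630² = 5.273×10^5 N

P_cr ≈ 527 kN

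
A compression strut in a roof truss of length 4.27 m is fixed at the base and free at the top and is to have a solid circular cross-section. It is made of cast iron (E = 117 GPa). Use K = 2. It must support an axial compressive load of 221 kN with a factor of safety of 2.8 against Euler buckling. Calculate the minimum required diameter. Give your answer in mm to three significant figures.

Required P_cr = n·P = 2.8 × 221 = 618.8 kN
L_e = K·L = 2 × 4.27 = 8.540 m
Required I = P_cr·L_e²/(π²E) = 6.188×10^5 × 8.540² / (π² × 1.17×10^11) = 3.908×10^-5 m⁴
I_req = 3.908×10^7 mm⁴
Solid circle: I = πd⁴/64  ⇒  d = (64I/π)^(1/4) = (64×3.908×10^7/π)^(1/4) = 168 mm

d ≈ 168 mm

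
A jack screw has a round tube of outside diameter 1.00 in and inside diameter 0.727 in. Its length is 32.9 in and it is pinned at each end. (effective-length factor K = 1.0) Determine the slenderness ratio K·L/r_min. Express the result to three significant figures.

d_o = 1.00 in, d_i = 0.727 in
I = π(d_o⁴ − d_i⁴)/64 = π(1.00⁴ − 0.7270⁴)/64 = 3.538×10^-2 in⁴
A = 0.3703 in²;  r_min = √(I/A) = √(3.538×10^-2/0.3703) = 0.3091 in
L_e = K·L = 1 × 32.9 = 32.90 in
λ = L_e / r_min = 32.900 / 0.3091 = 106

λ ≈ 106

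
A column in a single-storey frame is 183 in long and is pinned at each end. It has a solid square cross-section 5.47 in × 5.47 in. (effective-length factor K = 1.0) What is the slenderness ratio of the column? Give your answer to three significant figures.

For a square r = a/√12 = 5.47/√12 = 1.579 in
L_e = K·L = 1 × 183 = 183.0 in
λ = L_e / r_min = 183.00 / 1.579 = 116

λ ≈ 116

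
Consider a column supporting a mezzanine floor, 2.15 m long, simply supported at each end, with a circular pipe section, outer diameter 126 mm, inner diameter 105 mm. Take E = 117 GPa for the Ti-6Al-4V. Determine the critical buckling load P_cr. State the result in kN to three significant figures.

P_cr ≈ 1600 kN

d_o = 126 mm, d_i = 105 mm
I = π(d_o⁴ − d_i⁴)/64 = π(126⁴ − 105.0⁴)/64 = 6.406×10^6 mm⁴
I = 6.406×10^6 mm⁴ = 6.406×10^-6 m⁴
Effective length L_e = K·L = 1 × 2.15 = 2.150 m
P_cr = π²EI / L_e² = π² × 117×10⁹ × 6.406×10^-6 / 2.150² = 1.600×10^6 N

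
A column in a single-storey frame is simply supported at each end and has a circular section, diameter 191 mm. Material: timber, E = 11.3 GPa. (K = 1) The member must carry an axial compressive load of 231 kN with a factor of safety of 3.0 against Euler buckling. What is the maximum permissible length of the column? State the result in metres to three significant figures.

L_max ≈ 3.24 m

I = πd⁴/64 = π×191⁴/64 = 6.533×10^7 mm⁴
I = 6.533×10^-5 m⁴
Required critical load P_cr = n·P = 3.0 × 231 = 693.0 kN = 6.930×10^5 N
From P_cr = π²EI/(K·L)²:  L = (1/K)·√(π²EI/P_cr) = (1/1)·√(π²×1.13×10^10×6.533×10^-5/6.930×10^5)
L = 3.24 m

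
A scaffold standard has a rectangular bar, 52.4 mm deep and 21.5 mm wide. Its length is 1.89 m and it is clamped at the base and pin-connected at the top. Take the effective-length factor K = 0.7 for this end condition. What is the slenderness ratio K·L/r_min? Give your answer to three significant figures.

Buckling occurs about the weak axis: I_min = h·b³/12 with b = 21.5 mm (the shorter side).
I_min = 52.4×21.5³/12 = 4.340×10^4 mm⁴
A = 1.127×10^3 mm²;  r_min = √(I/A) = √(4.340×10^4/1.127×10^3) = 6.207 mm
L_e = K·L = 0.7 × 1.89 m = 1.323 m = 1323.0 mm
λ = L_e / r_min = 1323.0 / 6.207 = 213

λ ≈ 213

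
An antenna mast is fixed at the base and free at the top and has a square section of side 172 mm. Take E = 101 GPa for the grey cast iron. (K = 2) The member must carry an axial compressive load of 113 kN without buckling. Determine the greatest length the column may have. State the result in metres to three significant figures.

I = a⁴/12 = 172⁴/12 = 7.293×10^7 mm⁴
I = 7.293×10^-5 m⁴
At the buckling limit P_cr = P = 1.130×10^5 N
From P_cr = π²EI/(K·L)²:  L = (1/K)·√(π²EI/P_cr) = (1/2)·√(π²×1.01×10^11×7.293×10^-5/1.130×10^5)
L = 12.7 m

L_max ≈ 12.7 m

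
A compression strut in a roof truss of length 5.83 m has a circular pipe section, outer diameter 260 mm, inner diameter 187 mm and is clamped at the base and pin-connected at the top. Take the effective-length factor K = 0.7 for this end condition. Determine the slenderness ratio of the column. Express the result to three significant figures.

d_o = 260 mm, d_i = 187 mm
I = π(d_o⁴ − d_i⁴)/64 = π(260⁴ − 187.0⁴)/64 = 1.643×10^8 mm⁴
A = 2.563×10^4 mm²;  r_min = √(I/A) = √(1.643×10^8/2.563×10^4) = 80.07 mm
L_e = K·L = 0.7 × 5.83 m = 4.081 m = 4081.0 mm
λ = L_e / r_min = 4081.0 / 80.07 = 51.0

λ ≈ 51.0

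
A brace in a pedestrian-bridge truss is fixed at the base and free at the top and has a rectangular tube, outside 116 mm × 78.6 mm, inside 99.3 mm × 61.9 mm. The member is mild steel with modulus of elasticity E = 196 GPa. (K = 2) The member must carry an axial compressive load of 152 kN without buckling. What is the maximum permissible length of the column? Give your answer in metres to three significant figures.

L_max ≈ 2.95 m

Weak-axis I_min = (h_o·b_o³ − h_i·b_i³)/12 with b_o = 78.6, b_i = 61.90 mm (shorter outer/inner sides).
I_min = (116×78.6³ − 99.30×61.90³)/12 = 2.731×10^6 mm⁴
I = 2.731×10^-6 m⁴
At the buckling limit P_cr = P = 1.520×10^5 N
From P_cr = π²EI/(K·L)²:  L = (1/K)·√(π²EI/P_cr) = (1/2)·√(π²×1.96×10^11×2.731×10^-6/1.520×10^5)
L = 2.95 m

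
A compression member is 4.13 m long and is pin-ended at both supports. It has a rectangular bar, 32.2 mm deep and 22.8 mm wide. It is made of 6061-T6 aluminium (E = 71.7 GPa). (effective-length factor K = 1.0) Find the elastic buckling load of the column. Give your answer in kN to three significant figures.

Buckling occurs about the weak axis: I_min = h·b³/12 with b = 22.8 mm (the shorter side).
I_min = 32.2×22.8³/12 = 3.180×10^4 mm⁴
I = 3.180×10^4 mm⁴ = 3.180×10^-8 m⁴
Effective length L_e = K·L = 1 × 4.13 = 4.130 m
P_cr = π²EI / L_e² = π² × 71.7×10⁹ × 3.180×10^-8 / 4.130² = 1.319×10^3 N

P_cr ≈ 1.32 kN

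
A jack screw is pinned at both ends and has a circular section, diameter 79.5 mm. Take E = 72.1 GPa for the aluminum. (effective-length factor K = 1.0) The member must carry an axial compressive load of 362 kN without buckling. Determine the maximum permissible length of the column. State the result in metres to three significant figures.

L_max ≈ 1.96 m

I = πd⁴/64 = π×79.5⁴/64 = 1.961×10^6 mm⁴
I = 1.961×10^-6 m⁴
At the buckling limit P_cr = P = 3.620×10^5 N
From P_cr = π²EI/(K·L)²:  L = (1/K)·√(π²EI/P_cr) = (1/1)·√(π²×7.21×10^10×1.961×10^-6/3.620×10^5)
L = 1.96 m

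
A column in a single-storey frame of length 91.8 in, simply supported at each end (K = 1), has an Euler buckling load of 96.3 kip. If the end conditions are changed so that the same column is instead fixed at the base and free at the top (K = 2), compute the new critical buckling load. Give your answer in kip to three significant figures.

P_cr ∝ 1/K², so P_cr,new = P_cr,old × (K_old/K_new)² = 96.3 × (1/2)²
= 96.3 × 0.2500 = 24.1 kip

P_cr ≈ 24.1 kip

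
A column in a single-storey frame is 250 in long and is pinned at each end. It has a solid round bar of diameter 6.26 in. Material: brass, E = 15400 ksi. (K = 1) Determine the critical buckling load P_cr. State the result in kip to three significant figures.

I = πd⁴/64 = π×6.26⁴/64 = 75.38 in⁴
Effective length L_e = K·L = 1 × 250 = 250.0 in
P_cr = π²EI / L_e² = π² × 15400×10³ × 75.38 / 250.0² = 1.833×10^5 lb

P_cr ≈ 183 kip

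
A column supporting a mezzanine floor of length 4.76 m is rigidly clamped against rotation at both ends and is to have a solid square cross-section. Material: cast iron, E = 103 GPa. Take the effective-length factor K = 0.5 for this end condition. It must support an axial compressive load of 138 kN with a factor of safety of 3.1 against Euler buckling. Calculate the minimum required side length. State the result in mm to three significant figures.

Required P_cr = n·P = 3.1 × 138 = 427.8 kN
L_e = K·L = 0.5 × 4.76 = 2.380 m
Required I = P_cr·L_e²/(π²E) = 4.278×10^5 × 2.380² / (π² × 1.03×10^11) = 2.384×10^-6 m⁴
I_req = 2.384×10^6 mm⁴
Solid square: I = a⁴/12  ⇒  a = (12I)^(1/4) = (12×2.384×10^6)^(1/4) = 73.1 mm

a ≈ 73.1 mm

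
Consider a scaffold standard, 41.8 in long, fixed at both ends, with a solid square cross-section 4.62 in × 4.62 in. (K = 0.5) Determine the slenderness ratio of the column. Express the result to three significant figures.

λ ≈ 15.7

For a square r = a/√12 = 4.62/√12 = 1.334 in
L_e = K·L = 0.5 × 41.8 = 20.90 in
λ = L_e / r_min = 20.900 / 1.334 = 15.7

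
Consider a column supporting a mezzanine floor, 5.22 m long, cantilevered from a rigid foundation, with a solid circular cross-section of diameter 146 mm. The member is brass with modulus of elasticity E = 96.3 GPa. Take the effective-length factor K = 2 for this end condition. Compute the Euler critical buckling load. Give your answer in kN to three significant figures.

I = πd⁴/64 = π×146⁴/64 = 2.230×10^7 mm⁴
I = 2.230×10^7 mm⁴ = 2.230×10^-5 m⁴
Effective length L_e = K·L = 2 × 5.22 = 10.44 m
P_cr = π²EI / L_e² = π² × 96.3×10⁹ × 2.230×10^-5 / 10.44² = 1.945×10^5 N

P_cr ≈ 194 kN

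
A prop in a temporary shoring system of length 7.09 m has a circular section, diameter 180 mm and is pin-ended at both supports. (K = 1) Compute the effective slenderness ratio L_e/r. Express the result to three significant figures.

For a solid circle r = d/4 = 180/4 = 45.00 mm
L_e = K·L = 1 × 7.09 m = 7.090 m = 7090.0 mm
λ = L_e / r_min = 7090.0 / 45.00 = 158

λ ≈ 158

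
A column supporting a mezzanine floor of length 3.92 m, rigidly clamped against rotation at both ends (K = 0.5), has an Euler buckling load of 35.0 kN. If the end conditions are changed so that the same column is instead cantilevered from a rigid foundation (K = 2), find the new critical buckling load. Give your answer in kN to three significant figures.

P_cr ≈ 2.19 kN

P_cr ∝ 1/K², so P_cr,new = P_cr,old × (K_old/K_new)² = 35.0 × (0.5/2)²
= 35.0 × 0.06250 = 2.19 kN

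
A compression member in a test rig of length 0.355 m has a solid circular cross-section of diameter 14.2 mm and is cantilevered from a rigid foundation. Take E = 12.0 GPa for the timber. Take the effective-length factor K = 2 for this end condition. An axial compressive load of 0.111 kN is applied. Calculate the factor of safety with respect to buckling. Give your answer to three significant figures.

I = πd⁴/64 = π×14.2⁴/64 = 1.996×10^3 mm⁴
I = 1.996×10^3 mm⁴ = 1.996×10^-9 m⁴
Effective length L_e = K·L = 2 × 0.355 = 0.7100 m
P_cr = π²EI / L_e² = π² × 12.0×10⁹ × 1.996×10^-9 / 0.7100² = 468.9 N
Factor of safety n = P_cr / P = 0.46891 / 0.111 = 4.22

n ≈ 4.22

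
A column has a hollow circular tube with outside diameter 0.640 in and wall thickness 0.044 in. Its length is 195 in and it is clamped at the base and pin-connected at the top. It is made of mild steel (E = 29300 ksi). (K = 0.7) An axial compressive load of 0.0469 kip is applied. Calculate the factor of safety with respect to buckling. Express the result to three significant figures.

n ≈ 1.22

Inner diameter d_i = 0.640 − 2×0.044 = 0.5520 in
I = π(d_o⁴ − d_i⁴)/64 = π(0.640⁴ − 0.5520⁴)/64 = 3.678×10^-3 in⁴
Effective length L_e = K·L = 0.7 × 195 = 136.5 in
P_cr = π²EI / L_e² = π² × 29300×10³ × 3.678×10^-3 / 136.5² = 57.08 lb
Factor of safety n = P_cr / P = 0.057084 / 0.0469 = 1.22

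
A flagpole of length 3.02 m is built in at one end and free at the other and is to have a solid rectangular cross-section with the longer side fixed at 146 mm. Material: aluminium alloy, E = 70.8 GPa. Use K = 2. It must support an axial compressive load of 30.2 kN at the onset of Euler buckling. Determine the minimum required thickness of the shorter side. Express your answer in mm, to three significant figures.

b ≈ 50.6 mm

L_e = K·L = 2 × 3.02 = 6.040 m
Required I = P_cr·L_e²/(π²E) = 3.020×10^4 × 6.040² / (π² × 7.08×10^10) = 1.577×10^-6 m⁴
I_req = 1.577×10^6 mm⁴
Rectangle, weak axis: I_min = h·b³/12 with h = 146 mm fixed  ⇒  b = (12I/h)^(1/3) = 50.6 mm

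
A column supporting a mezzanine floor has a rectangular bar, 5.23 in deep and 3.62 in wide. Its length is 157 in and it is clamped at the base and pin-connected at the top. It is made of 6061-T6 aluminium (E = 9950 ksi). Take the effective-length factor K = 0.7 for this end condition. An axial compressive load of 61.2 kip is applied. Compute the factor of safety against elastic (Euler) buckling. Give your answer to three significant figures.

n ≈ 2.75

Buckling occurs about the weak axis: I_min = h·b³/12 with b = 3.62 in (the shorter side).
I_min = 5.23×3.62³/12 = 20.68 in⁴
Effective length L_e = K·L = 0.7 × 157 = 109.9 in
P_cr = π²EI / L_e² = π² × 9950×10³ × 20.68 / 109.9² = 1.681×10^5 lb
Factor of safety n = P_cr / P = 168.10 / 61.2 = 2.75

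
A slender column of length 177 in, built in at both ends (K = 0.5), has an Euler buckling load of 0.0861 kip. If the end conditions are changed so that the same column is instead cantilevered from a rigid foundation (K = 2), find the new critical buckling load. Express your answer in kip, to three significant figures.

P_cr ≈ 0.00538 kip

P_cr ∝ 1/K², so P_cr,new = P_cr,old × (K_old/K_new)² = 0.0861 × (0.5/2)²
= 0.0861 × 0.06250 = 0.00538 kip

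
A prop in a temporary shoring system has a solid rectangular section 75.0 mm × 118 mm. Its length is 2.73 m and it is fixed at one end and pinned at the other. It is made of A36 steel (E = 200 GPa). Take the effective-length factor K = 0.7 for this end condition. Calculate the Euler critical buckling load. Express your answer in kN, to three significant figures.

P_cr ≈ 2240 kN

Buckling occurs about the weak axis: I_min = h·b³/12 with b = 75.0 mm (the shorter side).
I_min = 118×75.0³/12 = 4.148×10^6 mm⁴
I = 4.148×10^6 mm⁴ = 4.148×10^-6 m⁴
Effective length L_e = K·L = 0.7 × 2.73 = 1.911 m
P_cr = π²EI / L_e² = π² × 200×10⁹ × 4.148×10^-6 / 1.911² = 2.242×10^6 N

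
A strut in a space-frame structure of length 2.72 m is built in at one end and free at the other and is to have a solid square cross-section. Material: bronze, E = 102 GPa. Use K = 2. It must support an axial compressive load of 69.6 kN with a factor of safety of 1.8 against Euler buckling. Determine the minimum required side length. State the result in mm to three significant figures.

a ≈ 81.5 mm

Required P_cr = n·P = 1.8 × 69.6 = 125.3 kN
L_e = K·L = 2 × 2.72 = 5.440 m
Required I = P_cr·L_e²/(π²E) = 1.253×10^5 × 5.440² / (π² × 1.02×10^11) = 3.683×10^-6 m⁴
I_req = 3.683×10^6 mm⁴
Solid square: I = a⁴/12  ⇒  a = (12I)^(1/4) = (12×3.683×10^6)^(1/4) = 81.5 mm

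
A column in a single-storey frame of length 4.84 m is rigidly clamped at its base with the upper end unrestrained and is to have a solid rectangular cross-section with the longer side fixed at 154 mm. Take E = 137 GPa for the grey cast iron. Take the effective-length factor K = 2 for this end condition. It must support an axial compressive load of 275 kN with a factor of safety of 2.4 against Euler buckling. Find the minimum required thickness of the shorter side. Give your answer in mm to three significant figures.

b ≈ 153 mm

Required P_cr = n·P = 2.4 × 275 = 660.0 kN
L_e = K·L = 2 × 4.84 = 9.680 m
Required I = P_cr·L_e²/(π²E) = 6.600×10^5 × 9.680² / (π² × 1.37×10^11) = 4.574×10^-5 m⁴
I_req = 4.574×10^7 mm⁴
Rectangle, weak axis: I_min = h·b³/12 with h = 154 mm fixed  ⇒  b = (12I/h)^(1/3) = 153 mm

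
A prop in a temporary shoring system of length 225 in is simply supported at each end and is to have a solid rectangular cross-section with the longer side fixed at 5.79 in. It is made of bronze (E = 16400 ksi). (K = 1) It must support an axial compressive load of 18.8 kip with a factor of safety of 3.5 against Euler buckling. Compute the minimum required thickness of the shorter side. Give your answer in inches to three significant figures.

b ≈ 3.49 in

Required P_cr = n·P = 3.5 × 18.8 = 65.80 kip
L_e = K·L = 1 × 225 = 225.0 in
Required I = P_cr·L_e²/(π²E) = 6.580×10^4 × 225.0² / (π² × 1.64×10^7) = 20.58 in⁴
Rectangle, weak axis: I_min = h·b³/12 with h = 5.79 in fixed  ⇒  b = (12I/h)^(1/3) = 3.49 in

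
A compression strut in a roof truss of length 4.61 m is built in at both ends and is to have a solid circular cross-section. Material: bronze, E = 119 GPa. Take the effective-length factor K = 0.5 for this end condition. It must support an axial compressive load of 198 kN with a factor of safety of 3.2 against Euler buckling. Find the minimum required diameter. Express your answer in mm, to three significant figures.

d ≈ 87.4 mm

Required P_cr = n·P = 3.2 × 198 = 633.6 kN
L_e = K·L = 0.5 × 4.61 = 2.305 m
Required I = P_cr·L_e²/(π²E) = 6.336×10^5 × 2.305² / (π² × 1.19×10^11) = 2.866×10^-6 m⁴
I_req = 2.866×10^6 mm⁴
Solid circle: I = πd⁴/64  ⇒  d = (64I/π)^(1/4) = (64×2.866×10^6/π)^(1/4) = 87.4 mm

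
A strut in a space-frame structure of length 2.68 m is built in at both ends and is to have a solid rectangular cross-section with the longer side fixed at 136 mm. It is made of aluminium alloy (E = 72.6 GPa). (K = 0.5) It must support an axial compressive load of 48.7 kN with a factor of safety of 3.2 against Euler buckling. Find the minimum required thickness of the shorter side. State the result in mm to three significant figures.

b ≈ 32.5 mm

Required P_cr = n·P = 3.2 × 48.7 = 155.8 kN
L_e = K·L = 0.5 × 2.68 = 1.340 m
Required I = P_cr·L_e²/(π²E) = 1.558×10^5 × 1.340² / (π² × 7.26×10^10) = 3.905×10^-7 m⁴
I_req = 3.905×10^5 mm⁴
Rectangle, weak axis: I_min = h·b³/12 with h = 136 mm fixed  ⇒  b = (12I/h)^(1/3) = 32.5 mm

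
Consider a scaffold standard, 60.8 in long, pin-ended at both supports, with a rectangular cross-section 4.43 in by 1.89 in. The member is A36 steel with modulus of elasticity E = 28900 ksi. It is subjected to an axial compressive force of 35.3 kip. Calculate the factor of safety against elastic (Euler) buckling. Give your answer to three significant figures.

Buckling occurs about the weak axis: I_min = h·b³/12 with b = 1.89 in (the shorter side).
I_min = 4.43×1.89³/12 = 2.492 in⁴
Effective length L_e = K·L = 1 × 60.8 = 60.80 in
P_cr = π²EI / L_e² = π² × 28900×10³ × 2.492 / 60.80² = 1.923×10^5 lb
Factor of safety n = P_cr / P = 192.31 / 35.3 = 5.45

n ≈ 5.45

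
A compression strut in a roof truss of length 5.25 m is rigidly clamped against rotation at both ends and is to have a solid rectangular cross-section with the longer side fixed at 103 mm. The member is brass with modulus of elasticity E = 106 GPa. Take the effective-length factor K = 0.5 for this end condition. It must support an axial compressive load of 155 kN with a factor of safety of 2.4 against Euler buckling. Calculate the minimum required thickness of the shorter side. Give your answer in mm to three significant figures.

Required P_cr = n·P = 2.4 × 155 = 372.0 kN
L_e = K·L = 0.5 × 5.25 = 2.625 m
Required I = P_cr·L_e²/(π²E) = 3.720×10^5 × 2.625² / (π² × 1.06×10^11) = 2.450×10^-6 m⁴
I_req = 2.450×10^6 mm⁴
Rectangle, weak axis: I_min = h·b³/12 with h = 103 mm fixed  ⇒  b = (12I/h)^(1/3) = 65.8 mm

b ≈ 65.8 mm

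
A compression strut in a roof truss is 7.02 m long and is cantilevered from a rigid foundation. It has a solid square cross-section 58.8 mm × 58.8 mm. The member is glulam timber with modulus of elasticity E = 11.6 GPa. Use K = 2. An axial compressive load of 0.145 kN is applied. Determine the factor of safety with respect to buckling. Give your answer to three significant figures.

n ≈ 3.99

I = a⁴/12 = 58.8⁴/12 = 9.962×10^5 mm⁴
I = 9.962×10^5 mm⁴ = 9.962×10^-7 m⁴
Effective length L_e = K·L = 2 × 7.02 = 14.04 m
P_cr = π²EI / L_e² = π² × 11.6×10⁹ × 9.962×10^-7 / 14.04² = 578.6 N
Factor of safety n = P_cr / P = 0.57856 / 0.145 = 3.99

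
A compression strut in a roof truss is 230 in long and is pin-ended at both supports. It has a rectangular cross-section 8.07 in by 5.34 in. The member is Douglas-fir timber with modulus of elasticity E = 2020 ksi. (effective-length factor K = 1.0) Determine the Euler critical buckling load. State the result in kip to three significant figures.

Buckling occurs about the weak axis: I_min = h·b³/12 with b = 5.34 in (the shorter side).
I_min = 8.07×5.34³/12 = 102.4 in⁴
Effective length L_e = K·L = 1 × 230 = 230.0 in
P_cr = π²EI / L_e² = π² × 2020×10³ × 102.4 / 230.0² = 3.859×10^4 lb

P_cr ≈ 38.6 kip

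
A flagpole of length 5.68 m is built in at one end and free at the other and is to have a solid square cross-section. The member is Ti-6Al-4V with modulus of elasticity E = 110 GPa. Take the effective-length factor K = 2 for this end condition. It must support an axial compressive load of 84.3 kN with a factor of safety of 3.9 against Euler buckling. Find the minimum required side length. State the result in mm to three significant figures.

Required P_cr = n·P = 3.9 × 84.3 = 328.8 kN
L_e = K·L = 2 × 5.68 = 11.36 m
Required I = P_cr·L_e²/(π²E) = 3.288×10^5 × 11.36² / (π² × 1.10×10^11) = 3.908×10^-5 m⁴
I_req = 3.908×10^7 mm⁴
Solid square: I = a⁴/12  ⇒  a = (12I)^(1/4) = (12×3.908×10^7)^(1/4) = 147 mm

a ≈ 147 mm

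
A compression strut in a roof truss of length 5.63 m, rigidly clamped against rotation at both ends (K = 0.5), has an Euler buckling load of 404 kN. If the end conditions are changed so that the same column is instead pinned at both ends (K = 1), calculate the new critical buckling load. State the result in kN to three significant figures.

P_cr ≈ 101 kN

P_cr ∝ 1/K², so P_cr,new = P_cr,old × (K_old/K_new)² = 404 × (0.5/1)²
= 404 × 0.2500 = 101 kN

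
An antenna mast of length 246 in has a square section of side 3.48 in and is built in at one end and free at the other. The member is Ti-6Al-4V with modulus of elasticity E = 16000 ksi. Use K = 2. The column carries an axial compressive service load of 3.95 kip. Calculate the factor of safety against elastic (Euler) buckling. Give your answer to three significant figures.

n ≈ 2.02

I = a⁴/12 = 3.48⁴/12 = 12.22 in⁴
Effective length L_e = K·L = 2 × 246 = 492.0 in
P_cr = π²EI / L_e² = π² × 16000×10³ × 12.22 / 492.0² = 7.973×10^3 lb
Factor of safety n = P_cr / P = 7.9731 / 3.95 = 2.02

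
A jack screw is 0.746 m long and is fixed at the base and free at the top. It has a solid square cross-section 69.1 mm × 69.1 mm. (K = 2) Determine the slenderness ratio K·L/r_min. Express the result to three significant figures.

λ ≈ 74.8

For a square r = a/√12 = 69.1/√12 = 19.95 mm
L_e = K·L = 2 × 0.746 m = 1.492 m = 1492.0 mm
λ = L_e / r_min = 1492.0 / 19.95 = 74.8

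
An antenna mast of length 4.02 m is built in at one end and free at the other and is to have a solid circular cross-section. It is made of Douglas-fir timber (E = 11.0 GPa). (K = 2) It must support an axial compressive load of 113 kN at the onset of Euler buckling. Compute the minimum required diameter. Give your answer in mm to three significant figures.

d ≈ 192 mm

L_e = K·L = 2 × 4.02 = 8.040 m
Required I = P_cr·L_e²/(π²E) = 1.130×10^5 × 8.040² / (π² × 1.10×10^10) = 6.728×10^-5 m⁴
I_req = 6.728×10^7 mm⁴
Solid circle: I = πd⁴/64  ⇒  d = (64I/π)^(1/4) = (64×6.728×10^7/π)^(1/4) = 192 mm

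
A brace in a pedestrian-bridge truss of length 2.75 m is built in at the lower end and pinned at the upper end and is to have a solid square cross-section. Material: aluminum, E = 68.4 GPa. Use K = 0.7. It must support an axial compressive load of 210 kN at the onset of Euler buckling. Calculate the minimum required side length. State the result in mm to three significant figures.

L_e = K·L = 0.7 × 2.75 = 1.925 m
Required I = P_cr·L_e²/(π²E) = 2.100×10^5 × 1.925² / (π² × 6.84×10^10) = 1.153×10^-6 m⁴
I_req = 1.153×10^6 mm⁴
Solid square: I = a⁴/12  ⇒  a = (12I)^(1/4) = (12×1.153×10^6)^(1/4) = 61.0 mm

a ≈ 61.0 mm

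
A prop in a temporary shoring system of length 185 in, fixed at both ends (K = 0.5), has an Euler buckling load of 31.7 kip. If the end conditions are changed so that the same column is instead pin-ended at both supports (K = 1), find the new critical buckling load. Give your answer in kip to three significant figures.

P_cr ≈ 7.92 kip

P_cr ∝ 1/K², so P_cr,new = P_cr,old × (K_old/K_new)² = 31.7 × (0.5/1)²
= 31.7 × 0.2500 = 7.92 kip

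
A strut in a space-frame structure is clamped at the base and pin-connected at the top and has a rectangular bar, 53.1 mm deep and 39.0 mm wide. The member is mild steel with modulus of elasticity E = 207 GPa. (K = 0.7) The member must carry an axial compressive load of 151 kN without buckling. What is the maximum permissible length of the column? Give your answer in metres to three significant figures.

Buckling occurs about the weak axis: I_min = h·b³/12 with b = 39.0 mm (the shorter side).
I_min = 53.1×39.0³/12 = 2.625×10^5 mm⁴
I = 2.625×10^-7 m⁴
At the buckling limit P_cr = P = 1.510×10^5 N
From P_cr = π²EI/(K·L)²:  L = (1/K)·√(π²EI/P_cr) = (1/0.7)·√(π²×2.07×10^11×2.625×10^-7/1.510×10^5)
L = 2.69 m

L_max ≈ 2.69 m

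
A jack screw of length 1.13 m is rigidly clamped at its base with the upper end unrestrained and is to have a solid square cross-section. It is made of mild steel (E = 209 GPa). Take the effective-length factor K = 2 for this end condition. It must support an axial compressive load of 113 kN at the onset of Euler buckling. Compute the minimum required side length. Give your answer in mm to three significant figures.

a ≈ 42.8 mm

L_e = K·L = 2 × 1.13 = 2.260 m
Required I = P_cr·L_e²/(π²E) = 1.130×10^5 × 2.260² / (π² × 2.09×10^11) = 2.798×10^-7 m⁴
I_req = 2.798×10^5 mm⁴
Solid square: I = a⁴/12  ⇒  a = (12I)^(1/4) = (12×2.798×10^5)^(1/4) = 42.8 mm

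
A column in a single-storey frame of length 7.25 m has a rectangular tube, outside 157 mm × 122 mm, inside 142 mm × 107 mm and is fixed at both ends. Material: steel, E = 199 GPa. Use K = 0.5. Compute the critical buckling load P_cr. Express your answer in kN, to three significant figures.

Weak-axis I_min = (h_o·b_o³ − h_i·b_i³)/12 with b_o = 122, b_i = 107.0 mm (shorter outer/inner sides).
I_min = (157×122³ − 142.0×107.0³)/12 = 9.261×10^6 mm⁴
I = 9.261×10^6 mm⁴ = 9.261×10^-6 m⁴
Effective length L_e = K·L = 0.5 × 7.25 = 3.625 m
P_cr = π²EI / L_e² = π² × 199×10⁹ × 9.261×10^-6 / 3.625² = 1.384×10^6 N

P_cr ≈ 1380 kN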